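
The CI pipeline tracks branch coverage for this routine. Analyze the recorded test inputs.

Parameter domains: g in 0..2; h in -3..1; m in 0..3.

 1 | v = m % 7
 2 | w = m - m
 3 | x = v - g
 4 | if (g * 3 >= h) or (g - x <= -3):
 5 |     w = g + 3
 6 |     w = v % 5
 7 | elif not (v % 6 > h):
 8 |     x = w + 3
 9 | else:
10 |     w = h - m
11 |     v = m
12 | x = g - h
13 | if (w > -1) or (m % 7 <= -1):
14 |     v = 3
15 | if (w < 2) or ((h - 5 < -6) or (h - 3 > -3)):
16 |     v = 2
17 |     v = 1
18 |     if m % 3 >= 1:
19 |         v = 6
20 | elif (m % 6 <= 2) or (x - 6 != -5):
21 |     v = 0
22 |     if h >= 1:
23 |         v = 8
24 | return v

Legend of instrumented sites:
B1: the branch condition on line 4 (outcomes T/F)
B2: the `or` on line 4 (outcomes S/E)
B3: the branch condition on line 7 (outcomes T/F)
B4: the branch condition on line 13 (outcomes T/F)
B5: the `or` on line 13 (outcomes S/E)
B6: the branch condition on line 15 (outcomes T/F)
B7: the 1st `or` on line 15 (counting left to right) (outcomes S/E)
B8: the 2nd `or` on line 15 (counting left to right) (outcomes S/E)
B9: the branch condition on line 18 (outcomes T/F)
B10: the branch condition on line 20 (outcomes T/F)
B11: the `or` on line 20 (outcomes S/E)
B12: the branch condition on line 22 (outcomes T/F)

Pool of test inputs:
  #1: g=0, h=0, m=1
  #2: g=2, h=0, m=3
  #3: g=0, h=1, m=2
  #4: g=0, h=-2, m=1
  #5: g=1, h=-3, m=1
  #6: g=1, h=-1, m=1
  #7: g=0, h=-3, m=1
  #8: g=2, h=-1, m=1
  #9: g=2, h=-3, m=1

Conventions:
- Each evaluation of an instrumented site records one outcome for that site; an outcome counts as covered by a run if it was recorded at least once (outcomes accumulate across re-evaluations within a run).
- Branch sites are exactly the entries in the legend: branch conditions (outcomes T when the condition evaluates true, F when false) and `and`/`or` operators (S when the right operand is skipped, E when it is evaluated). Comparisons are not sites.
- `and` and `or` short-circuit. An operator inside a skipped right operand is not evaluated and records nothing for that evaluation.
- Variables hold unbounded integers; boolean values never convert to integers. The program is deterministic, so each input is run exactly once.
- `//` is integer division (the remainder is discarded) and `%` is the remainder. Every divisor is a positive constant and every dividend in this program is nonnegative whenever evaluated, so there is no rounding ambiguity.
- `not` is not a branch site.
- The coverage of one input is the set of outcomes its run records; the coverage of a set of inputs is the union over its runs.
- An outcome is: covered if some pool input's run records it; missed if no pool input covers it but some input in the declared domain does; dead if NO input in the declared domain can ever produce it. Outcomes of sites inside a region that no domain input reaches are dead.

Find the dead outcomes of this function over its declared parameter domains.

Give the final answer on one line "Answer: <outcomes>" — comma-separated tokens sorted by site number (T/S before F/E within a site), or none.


running all 60 domain inputs and tallying outcomes:
  B12=T: unreachable across the whole domain -> dead
  reachable outcomes have witnesses, e.g. B1=T (e.g. g=0, h=-3, m=0), B1=F (e.g. g=0, h=1, m=0), B2=S (e.g. g=0, h=-3, m=0), B2=E (e.g. g=0, h=1, m=0)
Answer: B12=T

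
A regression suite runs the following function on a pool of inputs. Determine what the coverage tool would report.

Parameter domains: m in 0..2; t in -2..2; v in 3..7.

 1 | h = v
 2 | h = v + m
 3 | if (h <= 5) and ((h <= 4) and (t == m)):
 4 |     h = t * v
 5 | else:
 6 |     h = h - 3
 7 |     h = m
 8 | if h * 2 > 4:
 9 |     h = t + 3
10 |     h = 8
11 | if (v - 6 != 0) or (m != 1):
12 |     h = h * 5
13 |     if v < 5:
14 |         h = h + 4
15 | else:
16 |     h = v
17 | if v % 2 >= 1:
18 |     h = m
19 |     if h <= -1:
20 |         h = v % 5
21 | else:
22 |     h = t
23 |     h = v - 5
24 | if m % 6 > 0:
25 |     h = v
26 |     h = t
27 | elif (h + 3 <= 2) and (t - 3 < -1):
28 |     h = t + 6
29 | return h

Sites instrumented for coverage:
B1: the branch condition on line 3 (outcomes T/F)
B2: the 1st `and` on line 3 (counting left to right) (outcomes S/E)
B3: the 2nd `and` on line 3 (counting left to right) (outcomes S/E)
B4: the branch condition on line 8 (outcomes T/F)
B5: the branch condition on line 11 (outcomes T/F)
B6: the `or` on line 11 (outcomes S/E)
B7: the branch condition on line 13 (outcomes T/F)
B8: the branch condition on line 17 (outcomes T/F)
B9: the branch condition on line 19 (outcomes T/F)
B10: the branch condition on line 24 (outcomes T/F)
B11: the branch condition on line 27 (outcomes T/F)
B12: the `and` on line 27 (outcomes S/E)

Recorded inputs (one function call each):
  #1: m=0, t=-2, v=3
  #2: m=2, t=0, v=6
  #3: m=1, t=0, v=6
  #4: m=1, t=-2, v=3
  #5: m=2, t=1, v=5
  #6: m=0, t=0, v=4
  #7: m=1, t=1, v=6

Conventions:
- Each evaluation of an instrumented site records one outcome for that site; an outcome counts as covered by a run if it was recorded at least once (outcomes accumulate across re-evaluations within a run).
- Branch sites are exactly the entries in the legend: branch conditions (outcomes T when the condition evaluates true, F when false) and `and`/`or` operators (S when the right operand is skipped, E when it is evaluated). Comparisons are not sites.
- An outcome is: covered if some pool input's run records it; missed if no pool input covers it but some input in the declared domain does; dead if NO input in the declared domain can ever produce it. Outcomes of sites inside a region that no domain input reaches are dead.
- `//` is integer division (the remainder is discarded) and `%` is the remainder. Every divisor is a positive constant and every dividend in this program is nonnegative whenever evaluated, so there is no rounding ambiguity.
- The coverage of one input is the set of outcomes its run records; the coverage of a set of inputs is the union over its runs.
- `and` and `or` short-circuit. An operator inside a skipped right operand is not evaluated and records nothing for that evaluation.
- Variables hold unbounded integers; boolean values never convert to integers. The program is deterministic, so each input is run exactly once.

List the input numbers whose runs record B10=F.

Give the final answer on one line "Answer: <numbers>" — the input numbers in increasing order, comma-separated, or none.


input #1 (m=0, t=-2, v=3): produces B10=F
input #2 (m=2, t=0, v=6): does not produce B10=F
input #3 (m=1, t=0, v=6): does not produce B10=F
input #4 (m=1, t=-2, v=3): does not produce B10=F
input #5 (m=2, t=1, v=5): does not produce B10=F
input #6 (m=0, t=0, v=4): produces B10=F
input #7 (m=1, t=1, v=6): does not produce B10=F
Answer: 1, 6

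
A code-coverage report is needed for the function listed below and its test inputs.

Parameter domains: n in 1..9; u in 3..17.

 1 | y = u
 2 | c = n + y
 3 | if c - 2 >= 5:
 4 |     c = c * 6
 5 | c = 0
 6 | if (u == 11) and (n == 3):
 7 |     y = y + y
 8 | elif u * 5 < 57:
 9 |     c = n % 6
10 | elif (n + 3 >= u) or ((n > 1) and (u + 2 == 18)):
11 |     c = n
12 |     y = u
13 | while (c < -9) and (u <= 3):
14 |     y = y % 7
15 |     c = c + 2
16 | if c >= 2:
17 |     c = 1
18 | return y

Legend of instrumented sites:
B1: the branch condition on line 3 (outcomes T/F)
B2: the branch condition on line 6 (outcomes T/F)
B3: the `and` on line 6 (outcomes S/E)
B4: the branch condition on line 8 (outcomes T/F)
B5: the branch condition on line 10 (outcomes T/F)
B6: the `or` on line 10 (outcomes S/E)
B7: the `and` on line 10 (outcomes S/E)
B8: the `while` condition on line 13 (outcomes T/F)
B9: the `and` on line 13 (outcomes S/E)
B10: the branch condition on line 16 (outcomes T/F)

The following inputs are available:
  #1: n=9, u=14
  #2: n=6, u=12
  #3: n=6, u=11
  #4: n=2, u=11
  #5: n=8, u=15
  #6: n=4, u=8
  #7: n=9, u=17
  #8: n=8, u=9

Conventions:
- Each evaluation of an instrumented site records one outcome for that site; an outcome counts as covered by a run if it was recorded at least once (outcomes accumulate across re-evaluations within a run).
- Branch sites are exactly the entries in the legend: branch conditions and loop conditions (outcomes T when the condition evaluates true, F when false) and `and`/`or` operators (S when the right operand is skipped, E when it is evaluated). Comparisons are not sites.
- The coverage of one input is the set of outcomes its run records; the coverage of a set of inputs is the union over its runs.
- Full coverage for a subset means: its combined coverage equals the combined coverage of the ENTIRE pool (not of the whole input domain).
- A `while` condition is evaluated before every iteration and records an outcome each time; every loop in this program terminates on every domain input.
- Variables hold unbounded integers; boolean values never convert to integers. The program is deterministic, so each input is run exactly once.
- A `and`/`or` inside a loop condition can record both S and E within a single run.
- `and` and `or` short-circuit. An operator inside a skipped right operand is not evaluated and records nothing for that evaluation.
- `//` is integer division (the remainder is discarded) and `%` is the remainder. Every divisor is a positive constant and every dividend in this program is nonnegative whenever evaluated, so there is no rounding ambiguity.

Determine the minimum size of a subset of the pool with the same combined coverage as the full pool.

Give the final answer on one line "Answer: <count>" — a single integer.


run #1 (n=9, u=14) runs B1->T, B3->S, B2->F, B4->F, B6->E, B7->E, B5->F, B9->S, B8->F, B10->F; records B1=T, B2=F, B3=S, B4=F, B5=F, B6=E, B7=E, B8=F, B9=S, B10=F
run #2 (n=6, u=12) runs B1->T, B3->S, B2->F, B4->F, B6->E, B7->E, B5->F, B9->S, B8->F, B10->F; records B1=T, B2=F, B3=S, B4=F, B5=F, B6=E, B7=E, B8=F, B9=S, B10=F
run #3 (n=6, u=11) runs B1->T, B3->E, B2->F, B4->T, B9->S, B8->F, B10->F; records B1=T, B2=F, B3=E, B4=T, B8=F, B9=S, B10=F
run #4 (n=2, u=11) runs B1->T, B3->E, B2->F, B4->T, B9->S, B8->F, B10->T; records B1=T, B2=F, B3=E, B4=T, B8=F, B9=S, B10=T
run #5 (n=8, u=15) runs B1->T, B3->S, B2->F, B4->F, B6->E, B7->E, B5->F, B9->S, B8->F, B10->F; records B1=T, B2=F, B3=S, B4=F, B5=F, B6=E, B7=E, B8=F, B9=S, B10=F
run #6 (n=4, u=8) runs B1->T, B3->S, B2->F, B4->T, B9->S, B8->F, B10->T; records B1=T, B2=F, B3=S, B4=T, B8=F, B9=S, B10=T
run #7 (n=9, u=17) runs B1->T, B3->S, B2->F, B4->F, B6->E, B7->E, B5->F, B9->S, B8->F, B10->F; records B1=T, B2=F, B3=S, B4=F, B5=F, B6=E, B7=E, B8=F, B9=S, B10=F
run #8 (n=8, u=9) runs B1->T, B3->S, B2->F, B4->T, B9->S, B8->F, B10->T; records B1=T, B2=F, B3=S, B4=T, B8=F, B9=S, B10=T
the full pool covers 13 outcomes: B1=T, B2=F, B3=S, B3=E, B4=T, B4=F, B5=F, B6=E, B7=E, B8=F, B9=S, B10=T, B10=F
every size-1 subset falls short of the 13 outcomes (best: 10/13)
size 2: inputs {1, 4} cover all 13 outcomes, and no lexicographically smaller subset of this size does
Answer: 2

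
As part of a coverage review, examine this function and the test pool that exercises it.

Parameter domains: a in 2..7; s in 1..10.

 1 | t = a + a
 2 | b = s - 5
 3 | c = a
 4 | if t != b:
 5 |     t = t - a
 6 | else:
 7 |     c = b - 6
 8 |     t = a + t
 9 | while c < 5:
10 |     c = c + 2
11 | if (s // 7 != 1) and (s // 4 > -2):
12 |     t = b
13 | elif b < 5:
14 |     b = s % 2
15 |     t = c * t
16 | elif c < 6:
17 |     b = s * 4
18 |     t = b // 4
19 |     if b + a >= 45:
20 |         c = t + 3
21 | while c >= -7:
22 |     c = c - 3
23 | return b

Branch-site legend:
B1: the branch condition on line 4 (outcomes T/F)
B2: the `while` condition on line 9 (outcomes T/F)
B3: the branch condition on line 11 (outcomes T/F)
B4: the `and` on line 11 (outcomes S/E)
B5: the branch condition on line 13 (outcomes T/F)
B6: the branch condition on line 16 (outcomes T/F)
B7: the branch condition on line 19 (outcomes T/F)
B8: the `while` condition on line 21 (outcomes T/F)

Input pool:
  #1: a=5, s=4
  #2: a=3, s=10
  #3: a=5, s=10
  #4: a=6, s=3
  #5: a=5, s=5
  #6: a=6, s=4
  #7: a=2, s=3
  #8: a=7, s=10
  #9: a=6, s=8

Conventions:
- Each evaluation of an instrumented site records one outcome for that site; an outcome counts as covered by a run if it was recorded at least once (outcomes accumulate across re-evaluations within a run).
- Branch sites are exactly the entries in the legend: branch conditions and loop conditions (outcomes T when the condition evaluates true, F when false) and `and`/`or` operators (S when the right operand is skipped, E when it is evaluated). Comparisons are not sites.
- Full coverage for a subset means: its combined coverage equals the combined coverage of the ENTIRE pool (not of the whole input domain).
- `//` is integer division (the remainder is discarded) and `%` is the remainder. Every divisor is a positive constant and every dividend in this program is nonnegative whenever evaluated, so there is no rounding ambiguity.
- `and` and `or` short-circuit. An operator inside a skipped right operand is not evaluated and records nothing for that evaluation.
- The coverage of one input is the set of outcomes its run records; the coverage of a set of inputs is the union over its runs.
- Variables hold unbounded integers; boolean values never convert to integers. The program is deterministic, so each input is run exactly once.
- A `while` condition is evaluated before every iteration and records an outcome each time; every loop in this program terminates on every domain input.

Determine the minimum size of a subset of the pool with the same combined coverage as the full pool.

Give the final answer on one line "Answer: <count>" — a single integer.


input #1, a=5, s=4: outcomes B1=T, B2=F, B3=T, B4=E, B8=T, B8=F
input #2, a=3, s=10: outcomes B1=T, B2=T, B2=F, B3=F, B4=S, B5=F, B6=T, B7=F, B8=T, B8=F
input #3, a=5, s=10: outcomes B1=T, B2=F, B3=F, B4=S, B5=F, B6=T, B7=T, B8=T, B8=F
input #4, a=6, s=3: outcomes B1=T, B2=F, B3=T, B4=E, B8=T, B8=F
input #5, a=5, s=5: outcomes B1=T, B2=F, B3=T, B4=E, B8=T, B8=F
input #6, a=6, s=4: outcomes B1=T, B2=F, B3=T, B4=E, B8=T, B8=F
input #7, a=2, s=3: outcomes B1=T, B2=T, B2=F, B3=T, B4=E, B8=T, B8=F
input #8, a=7, s=10: outcomes B1=T, B2=F, B3=F, B4=S, B5=F, B6=F, B8=T, B8=F
input #9, a=6, s=8: outcomes B1=T, B2=F, B3=F, B4=S, B5=T, B8=T, B8=F
together the pool reaches 15 outcomes: B1=T, B2=T, B2=F, B3=T, B3=F, B4=S, B4=E, B5=T, B5=F, B6=T, B6=F, B7=T, B7=F, B8=T, B8=F
checked all size-1 subsets: none covers 15 outcomes (max 10/15)
checked all size-2 subsets: none covers 15 outcomes (max 12/15)
checked all size-3 subsets: none covers 15 outcomes (max 13/15)
checked all size-4 subsets: none covers 15 outcomes (max 14/15)
at size 5, {1, 2, 3, 8, 9} reaches all 15 outcomes; every lexicographically earlier size-5 subset fails
Answer: 5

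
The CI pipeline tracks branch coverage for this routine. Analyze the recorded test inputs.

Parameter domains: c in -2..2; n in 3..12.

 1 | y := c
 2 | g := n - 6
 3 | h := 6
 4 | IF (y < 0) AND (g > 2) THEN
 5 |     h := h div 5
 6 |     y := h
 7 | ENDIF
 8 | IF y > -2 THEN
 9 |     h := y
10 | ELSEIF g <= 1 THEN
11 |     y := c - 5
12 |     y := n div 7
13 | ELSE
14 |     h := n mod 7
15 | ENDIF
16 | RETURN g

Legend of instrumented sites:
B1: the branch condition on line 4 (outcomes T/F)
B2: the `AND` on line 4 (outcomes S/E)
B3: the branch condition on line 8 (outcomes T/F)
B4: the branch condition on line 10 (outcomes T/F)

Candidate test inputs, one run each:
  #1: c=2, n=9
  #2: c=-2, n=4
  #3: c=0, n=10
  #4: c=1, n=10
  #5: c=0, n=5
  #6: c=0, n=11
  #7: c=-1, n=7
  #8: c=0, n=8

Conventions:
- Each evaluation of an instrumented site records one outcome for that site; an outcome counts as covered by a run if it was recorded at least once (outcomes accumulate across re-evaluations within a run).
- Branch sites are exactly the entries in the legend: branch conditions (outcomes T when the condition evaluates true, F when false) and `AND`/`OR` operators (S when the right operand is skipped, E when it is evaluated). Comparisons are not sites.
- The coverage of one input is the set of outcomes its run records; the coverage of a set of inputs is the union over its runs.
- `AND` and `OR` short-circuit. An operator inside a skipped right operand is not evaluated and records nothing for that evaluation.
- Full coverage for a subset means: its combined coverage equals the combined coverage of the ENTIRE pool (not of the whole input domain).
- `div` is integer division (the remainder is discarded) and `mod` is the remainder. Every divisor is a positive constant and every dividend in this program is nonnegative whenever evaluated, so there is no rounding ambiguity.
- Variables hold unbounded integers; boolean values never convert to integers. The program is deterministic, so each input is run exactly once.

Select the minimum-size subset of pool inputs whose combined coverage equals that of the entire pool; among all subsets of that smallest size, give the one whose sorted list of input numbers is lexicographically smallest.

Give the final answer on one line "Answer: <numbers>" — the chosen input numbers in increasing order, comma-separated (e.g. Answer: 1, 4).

test 1 (c=2, n=9) fires B2->S, B1->F, B3->T; hits B1=F, B2=S, B3=T
test 2 (c=-2, n=4) fires B2->E, B1->F, B3->F, B4->T; hits B1=F, B2=E, B3=F, B4=T
test 3 (c=0, n=10) fires B2->S, B1->F, B3->T; hits B1=F, B2=S, B3=T
test 4 (c=1, n=10) fires B2->S, B1->F, B3->T; hits B1=F, B2=S, B3=T
test 5 (c=0, n=5) fires B2->S, B1->F, B3->T; hits B1=F, B2=S, B3=T
test 6 (c=0, n=11) fires B2->S, B1->F, B3->T; hits B1=F, B2=S, B3=T
test 7 (c=-1, n=7) fires B2->E, B1->F, B3->T; hits B1=F, B2=E, B3=T
test 8 (c=0, n=8) fires B2->S, B1->F, B3->T; hits B1=F, B2=S, B3=T
pool-wide coverage (6 outcomes): B1=F, B2=S, B2=E, B3=T, B3=F, B4=T
size 1 is not enough: best union over all size-1 subsets is 4/6
the canonical winner is {1, 2}: size 2, full 6-outcome coverage, earliest index list among size-2 covers

Answer: 1, 2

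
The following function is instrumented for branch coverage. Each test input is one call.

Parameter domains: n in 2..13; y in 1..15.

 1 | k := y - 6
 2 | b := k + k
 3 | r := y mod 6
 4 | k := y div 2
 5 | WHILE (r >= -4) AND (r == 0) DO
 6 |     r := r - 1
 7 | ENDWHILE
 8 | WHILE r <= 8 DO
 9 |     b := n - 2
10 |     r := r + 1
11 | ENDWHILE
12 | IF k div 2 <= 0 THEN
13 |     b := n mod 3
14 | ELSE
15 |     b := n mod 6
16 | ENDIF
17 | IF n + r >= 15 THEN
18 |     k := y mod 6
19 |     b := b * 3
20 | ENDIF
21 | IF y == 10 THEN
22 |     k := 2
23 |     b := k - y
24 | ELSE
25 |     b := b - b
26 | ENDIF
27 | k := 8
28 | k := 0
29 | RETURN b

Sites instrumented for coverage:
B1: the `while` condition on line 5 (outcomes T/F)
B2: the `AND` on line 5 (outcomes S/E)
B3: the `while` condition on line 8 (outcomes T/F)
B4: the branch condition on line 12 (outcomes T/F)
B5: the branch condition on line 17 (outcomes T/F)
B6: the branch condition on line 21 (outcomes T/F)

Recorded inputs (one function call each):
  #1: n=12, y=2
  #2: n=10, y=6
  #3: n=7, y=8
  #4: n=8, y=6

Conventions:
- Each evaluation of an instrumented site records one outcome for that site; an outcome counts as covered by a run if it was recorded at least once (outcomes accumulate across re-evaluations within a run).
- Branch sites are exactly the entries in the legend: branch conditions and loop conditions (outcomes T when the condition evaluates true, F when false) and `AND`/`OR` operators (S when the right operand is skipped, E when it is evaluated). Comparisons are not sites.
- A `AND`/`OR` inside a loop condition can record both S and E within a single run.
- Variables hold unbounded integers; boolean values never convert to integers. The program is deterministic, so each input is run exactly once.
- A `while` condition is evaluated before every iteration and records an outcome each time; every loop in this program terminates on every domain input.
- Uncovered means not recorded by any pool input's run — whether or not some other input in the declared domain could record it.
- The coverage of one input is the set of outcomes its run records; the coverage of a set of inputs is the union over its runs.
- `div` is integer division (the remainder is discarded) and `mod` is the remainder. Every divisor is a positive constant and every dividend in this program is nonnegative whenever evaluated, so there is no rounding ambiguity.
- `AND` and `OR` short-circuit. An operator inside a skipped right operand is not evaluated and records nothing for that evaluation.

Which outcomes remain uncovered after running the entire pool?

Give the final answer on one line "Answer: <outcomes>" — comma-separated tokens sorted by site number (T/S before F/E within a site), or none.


input #1 (n=12, y=2): events B2->E, B1->F, B3->T, B3->T, B3->T, B3->T, B3->T, B3->T, B3->T, B3->F, B4->T, B5->T, B6->F; covers B1=F, B2=E, B3=T, B3=F, B4=T, B5=T, B6=F
input #2 (n=10, y=6): events B2->E, B1->T, B2->E, B1->F, B3->T, B3->T, B3->T, B3->T, B3->T, B3->T, B3->T, B3->T, B3->T, B3->T, ...; covers B1=T, B1=F, B2=E, B3=T, B3=F, B4=F, B5=T, B6=F
input #3 (n=7, y=8): events B2->E, B1->F, B3->T, B3->T, B3->T, B3->T, B3->T, B3->T, B3->T, B3->F, B4->F, B5->T, B6->F; covers B1=F, B2=E, B3=T, B3=F, B4=F, B5=T, B6=F
input #4 (n=8, y=6): events B2->E, B1->T, B2->E, B1->F, B3->T, B3->T, B3->T, B3->T, B3->T, B3->T, B3->T, B3->T, B3->T, B3->T, ...; covers B1=T, B1=F, B2=E, B3=T, B3=F, B4=F, B5=T, B6=F
union over the pool: B1=T, B1=F, B2=E, B3=T, B3=F, B4=T, B4=F, B5=T, B6=F
uncovered (3 of 12): B2=S, B5=F, B6=T
Answer: B2=S, B5=F, B6=T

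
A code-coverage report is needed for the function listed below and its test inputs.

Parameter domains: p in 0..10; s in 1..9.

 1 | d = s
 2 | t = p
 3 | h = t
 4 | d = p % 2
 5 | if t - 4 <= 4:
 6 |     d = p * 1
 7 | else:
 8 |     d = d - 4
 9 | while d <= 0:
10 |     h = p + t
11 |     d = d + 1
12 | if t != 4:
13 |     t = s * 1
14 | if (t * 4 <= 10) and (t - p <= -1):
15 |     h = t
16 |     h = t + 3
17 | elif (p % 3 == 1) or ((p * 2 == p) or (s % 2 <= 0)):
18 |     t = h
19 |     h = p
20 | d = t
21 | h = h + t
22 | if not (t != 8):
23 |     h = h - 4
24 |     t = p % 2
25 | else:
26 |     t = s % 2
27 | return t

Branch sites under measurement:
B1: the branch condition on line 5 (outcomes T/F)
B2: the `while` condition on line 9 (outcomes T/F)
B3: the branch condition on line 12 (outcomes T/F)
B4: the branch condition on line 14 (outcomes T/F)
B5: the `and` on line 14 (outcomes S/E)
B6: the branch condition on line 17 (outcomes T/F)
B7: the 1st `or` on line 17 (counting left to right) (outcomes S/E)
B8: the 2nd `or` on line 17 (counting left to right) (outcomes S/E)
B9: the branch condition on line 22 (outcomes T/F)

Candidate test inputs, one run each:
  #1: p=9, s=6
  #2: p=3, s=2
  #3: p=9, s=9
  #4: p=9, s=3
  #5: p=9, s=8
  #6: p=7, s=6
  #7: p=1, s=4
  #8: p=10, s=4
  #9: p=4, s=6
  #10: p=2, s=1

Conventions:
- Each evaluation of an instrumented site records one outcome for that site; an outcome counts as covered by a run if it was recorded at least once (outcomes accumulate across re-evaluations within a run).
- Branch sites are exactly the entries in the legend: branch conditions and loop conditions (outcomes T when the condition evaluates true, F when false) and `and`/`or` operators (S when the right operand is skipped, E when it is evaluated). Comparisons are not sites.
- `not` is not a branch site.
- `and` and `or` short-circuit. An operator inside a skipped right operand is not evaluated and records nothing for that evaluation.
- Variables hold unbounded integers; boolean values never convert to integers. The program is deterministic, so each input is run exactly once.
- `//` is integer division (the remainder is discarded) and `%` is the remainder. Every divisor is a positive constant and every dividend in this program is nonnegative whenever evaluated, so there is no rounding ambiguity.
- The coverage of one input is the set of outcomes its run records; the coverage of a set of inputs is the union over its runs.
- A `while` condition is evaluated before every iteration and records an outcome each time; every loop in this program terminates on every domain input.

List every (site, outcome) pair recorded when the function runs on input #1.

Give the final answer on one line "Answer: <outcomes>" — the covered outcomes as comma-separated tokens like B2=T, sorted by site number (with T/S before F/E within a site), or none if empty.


Tracing the run of input #1 (p=9, s=6):
  B1->F, B2->T, B2->T, B2->T, B2->T, B2->F, B3->T, B5->S, B4->F, B7->E
  B8->E, B6->T, B9->F
as a set, this run covers: B1=F, B2=T, B2=F, B3=T, B4=F, B5=S, B6=T, B7=E, B8=E, B9=F
Answer: B1=F, B2=T, B2=F, B3=T, B4=F, B5=S, B6=T, B7=E, B8=E, B9=F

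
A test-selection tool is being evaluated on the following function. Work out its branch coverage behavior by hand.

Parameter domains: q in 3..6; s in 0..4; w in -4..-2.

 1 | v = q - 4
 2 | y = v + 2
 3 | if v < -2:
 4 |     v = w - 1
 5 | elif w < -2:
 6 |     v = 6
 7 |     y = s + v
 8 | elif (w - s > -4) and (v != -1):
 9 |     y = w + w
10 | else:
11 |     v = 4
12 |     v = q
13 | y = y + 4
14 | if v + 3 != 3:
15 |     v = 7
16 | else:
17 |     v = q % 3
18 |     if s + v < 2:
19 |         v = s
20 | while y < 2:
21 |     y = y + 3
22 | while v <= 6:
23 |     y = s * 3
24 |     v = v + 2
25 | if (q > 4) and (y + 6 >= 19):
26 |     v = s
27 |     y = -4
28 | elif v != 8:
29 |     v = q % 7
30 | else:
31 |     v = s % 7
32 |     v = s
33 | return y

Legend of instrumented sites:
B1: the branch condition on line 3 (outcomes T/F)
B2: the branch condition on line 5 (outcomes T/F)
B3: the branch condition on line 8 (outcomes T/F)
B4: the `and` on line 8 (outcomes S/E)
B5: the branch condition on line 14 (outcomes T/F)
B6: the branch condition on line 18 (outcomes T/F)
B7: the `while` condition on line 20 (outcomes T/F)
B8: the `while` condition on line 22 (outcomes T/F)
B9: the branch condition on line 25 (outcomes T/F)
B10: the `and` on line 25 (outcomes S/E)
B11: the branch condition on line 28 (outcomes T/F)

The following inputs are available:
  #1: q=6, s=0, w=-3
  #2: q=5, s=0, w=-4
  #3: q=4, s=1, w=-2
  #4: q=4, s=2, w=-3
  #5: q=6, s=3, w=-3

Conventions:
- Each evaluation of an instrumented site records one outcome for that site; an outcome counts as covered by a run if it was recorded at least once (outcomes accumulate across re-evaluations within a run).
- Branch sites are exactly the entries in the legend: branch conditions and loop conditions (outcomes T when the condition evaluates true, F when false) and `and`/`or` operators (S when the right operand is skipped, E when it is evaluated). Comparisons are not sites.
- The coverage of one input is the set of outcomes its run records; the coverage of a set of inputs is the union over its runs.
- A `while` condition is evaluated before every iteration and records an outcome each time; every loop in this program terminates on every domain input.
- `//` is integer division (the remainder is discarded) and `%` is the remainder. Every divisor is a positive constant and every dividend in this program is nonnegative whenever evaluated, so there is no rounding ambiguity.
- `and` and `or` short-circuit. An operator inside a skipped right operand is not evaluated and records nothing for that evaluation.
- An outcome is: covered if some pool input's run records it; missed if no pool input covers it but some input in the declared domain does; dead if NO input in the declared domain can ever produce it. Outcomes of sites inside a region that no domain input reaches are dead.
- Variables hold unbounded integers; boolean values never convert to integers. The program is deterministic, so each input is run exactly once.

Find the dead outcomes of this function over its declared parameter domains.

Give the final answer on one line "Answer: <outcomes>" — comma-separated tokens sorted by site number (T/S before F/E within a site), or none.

running all 60 domain inputs and tallying outcomes:
  B1=T: unreachable across the whole domain -> dead
  reachable outcomes have witnesses, e.g. B1=F (e.g. q=3, s=0, w=-4), B2=T (e.g. q=3, s=0, w=-4), B2=F (e.g. q=3, s=0, w=-2), B3=T (e.g. q=4, s=0, w=-2)

Answer: B1=T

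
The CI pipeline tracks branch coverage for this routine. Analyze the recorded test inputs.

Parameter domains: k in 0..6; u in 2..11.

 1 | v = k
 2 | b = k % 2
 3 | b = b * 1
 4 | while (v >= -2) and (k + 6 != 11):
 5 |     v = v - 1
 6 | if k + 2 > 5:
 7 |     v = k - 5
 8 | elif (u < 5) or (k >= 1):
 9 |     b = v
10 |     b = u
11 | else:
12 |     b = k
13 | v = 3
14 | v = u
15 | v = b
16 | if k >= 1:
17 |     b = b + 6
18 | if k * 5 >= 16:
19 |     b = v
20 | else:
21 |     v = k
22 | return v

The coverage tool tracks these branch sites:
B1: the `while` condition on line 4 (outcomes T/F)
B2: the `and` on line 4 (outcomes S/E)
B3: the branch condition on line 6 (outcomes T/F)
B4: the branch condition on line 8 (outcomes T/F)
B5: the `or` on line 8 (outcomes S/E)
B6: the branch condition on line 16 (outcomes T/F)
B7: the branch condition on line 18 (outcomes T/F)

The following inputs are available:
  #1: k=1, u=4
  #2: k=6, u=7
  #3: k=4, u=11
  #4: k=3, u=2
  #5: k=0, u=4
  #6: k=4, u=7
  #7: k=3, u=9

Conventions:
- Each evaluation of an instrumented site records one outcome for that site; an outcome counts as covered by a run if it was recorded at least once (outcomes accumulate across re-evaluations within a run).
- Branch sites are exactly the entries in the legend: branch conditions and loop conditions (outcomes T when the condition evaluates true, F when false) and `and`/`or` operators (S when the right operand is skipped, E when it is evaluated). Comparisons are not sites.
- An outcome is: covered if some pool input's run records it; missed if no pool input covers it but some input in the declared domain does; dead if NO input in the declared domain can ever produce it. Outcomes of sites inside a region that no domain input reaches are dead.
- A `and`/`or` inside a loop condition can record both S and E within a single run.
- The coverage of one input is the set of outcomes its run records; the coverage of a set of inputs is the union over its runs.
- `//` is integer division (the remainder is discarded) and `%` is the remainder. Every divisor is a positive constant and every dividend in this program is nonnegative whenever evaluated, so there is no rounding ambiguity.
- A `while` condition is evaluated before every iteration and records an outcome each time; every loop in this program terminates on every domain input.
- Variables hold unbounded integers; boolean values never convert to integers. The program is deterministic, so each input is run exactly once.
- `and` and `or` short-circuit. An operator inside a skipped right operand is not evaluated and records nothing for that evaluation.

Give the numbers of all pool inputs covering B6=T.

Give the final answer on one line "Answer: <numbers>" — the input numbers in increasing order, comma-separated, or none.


input #1 (k=1, u=4): covers B6=T
input #2 (k=6, u=7): covers B6=T
input #3 (k=4, u=11): covers B6=T
input #4 (k=3, u=2): covers B6=T
input #5 (k=0, u=4): misses B6=T
input #6 (k=4, u=7): covers B6=T
input #7 (k=3, u=9): covers B6=T
Answer: 1, 2, 3, 4, 6, 7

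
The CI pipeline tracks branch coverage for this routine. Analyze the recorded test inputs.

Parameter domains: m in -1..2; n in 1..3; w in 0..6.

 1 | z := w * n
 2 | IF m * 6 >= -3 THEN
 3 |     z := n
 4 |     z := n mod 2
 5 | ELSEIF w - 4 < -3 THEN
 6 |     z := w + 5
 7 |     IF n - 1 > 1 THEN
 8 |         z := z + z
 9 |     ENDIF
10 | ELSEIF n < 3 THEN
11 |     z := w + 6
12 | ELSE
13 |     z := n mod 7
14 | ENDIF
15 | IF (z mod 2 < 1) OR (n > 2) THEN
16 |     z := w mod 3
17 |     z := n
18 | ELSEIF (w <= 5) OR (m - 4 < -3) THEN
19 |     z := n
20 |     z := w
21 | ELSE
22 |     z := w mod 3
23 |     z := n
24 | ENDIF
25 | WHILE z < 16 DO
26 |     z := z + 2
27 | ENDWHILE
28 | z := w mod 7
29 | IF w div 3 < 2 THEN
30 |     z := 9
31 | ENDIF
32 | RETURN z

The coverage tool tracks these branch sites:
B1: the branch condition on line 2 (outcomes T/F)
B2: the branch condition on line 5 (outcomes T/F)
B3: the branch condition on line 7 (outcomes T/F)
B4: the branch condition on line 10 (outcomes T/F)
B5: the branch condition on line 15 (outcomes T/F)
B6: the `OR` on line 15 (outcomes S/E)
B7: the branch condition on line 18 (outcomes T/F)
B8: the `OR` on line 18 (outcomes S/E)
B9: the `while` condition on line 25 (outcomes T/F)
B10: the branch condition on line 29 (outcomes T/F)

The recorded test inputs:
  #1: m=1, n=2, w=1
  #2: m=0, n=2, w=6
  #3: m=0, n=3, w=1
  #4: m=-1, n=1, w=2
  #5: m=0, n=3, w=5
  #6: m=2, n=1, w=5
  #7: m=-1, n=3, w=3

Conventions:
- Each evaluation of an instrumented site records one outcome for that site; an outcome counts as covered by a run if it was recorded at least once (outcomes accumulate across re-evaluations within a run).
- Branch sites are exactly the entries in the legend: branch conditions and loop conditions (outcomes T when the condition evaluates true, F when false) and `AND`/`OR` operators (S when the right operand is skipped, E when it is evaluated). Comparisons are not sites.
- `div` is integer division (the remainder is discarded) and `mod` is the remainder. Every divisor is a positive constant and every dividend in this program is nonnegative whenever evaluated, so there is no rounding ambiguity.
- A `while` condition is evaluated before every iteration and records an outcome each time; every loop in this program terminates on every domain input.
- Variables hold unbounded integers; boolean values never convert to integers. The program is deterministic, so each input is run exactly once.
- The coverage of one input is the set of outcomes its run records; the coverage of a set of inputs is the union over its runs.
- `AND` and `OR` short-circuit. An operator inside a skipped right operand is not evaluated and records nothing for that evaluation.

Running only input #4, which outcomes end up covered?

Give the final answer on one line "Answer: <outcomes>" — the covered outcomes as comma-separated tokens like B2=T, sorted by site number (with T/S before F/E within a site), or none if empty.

Event log for input #4 (m=-1, n=1, w=2):
  B1->F, B2->F, B4->T, B6->S, B5->T, B9->T, B9->T, B9->T, B9->T, B9->T
  B9->T, B9->T, B9->T, B9->F, B10->T
collecting distinct outcomes: B1=F, B2=F, B4=T, B5=T, B6=S, B9=T, B9=F, B10=T

Answer: B1=F, B2=F, B4=T, B5=T, B6=S, B9=T, B9=F, B10=T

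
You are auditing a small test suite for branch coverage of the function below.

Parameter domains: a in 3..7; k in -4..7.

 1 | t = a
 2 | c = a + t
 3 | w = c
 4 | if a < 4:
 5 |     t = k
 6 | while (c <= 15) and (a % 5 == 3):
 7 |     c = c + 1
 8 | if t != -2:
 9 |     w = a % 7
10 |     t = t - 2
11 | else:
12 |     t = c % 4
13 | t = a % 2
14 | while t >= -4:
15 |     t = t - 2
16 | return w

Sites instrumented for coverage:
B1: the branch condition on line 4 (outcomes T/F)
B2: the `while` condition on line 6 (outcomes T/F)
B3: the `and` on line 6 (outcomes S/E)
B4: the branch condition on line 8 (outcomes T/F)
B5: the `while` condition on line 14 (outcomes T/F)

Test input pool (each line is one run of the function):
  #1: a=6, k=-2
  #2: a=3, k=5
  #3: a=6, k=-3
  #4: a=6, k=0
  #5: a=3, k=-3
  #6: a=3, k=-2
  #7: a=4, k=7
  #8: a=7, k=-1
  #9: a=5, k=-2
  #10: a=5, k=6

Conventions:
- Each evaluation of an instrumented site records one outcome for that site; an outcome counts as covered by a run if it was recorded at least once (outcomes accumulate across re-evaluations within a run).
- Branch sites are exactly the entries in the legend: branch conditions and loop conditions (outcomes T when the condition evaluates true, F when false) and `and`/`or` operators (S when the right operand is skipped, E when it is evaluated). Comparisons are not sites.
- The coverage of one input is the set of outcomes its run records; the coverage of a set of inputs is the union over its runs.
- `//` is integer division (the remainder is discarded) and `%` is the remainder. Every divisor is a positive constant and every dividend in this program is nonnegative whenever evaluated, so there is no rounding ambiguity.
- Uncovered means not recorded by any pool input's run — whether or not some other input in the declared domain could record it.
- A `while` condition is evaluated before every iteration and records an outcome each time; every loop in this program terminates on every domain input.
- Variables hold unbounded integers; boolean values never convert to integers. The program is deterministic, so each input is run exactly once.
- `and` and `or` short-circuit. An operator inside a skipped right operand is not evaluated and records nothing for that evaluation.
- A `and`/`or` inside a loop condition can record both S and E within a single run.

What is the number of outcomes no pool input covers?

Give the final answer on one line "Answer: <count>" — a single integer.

input #1 (a=6, k=-2): events B1->F, B3->E, B2->F, B4->T, B5->T, B5->T, B5->T, B5->F; covers B1=F, B2=F, B3=E, B4=T, B5=T, B5=F
input #2 (a=3, k=5): events B1->T, B3->E, B2->T, B3->E, B2->T, B3->E, B2->T, B3->E, B2->T, B3->E, B2->T, B3->E, B2->T, B3->E, ...; covers B1=T, B2=T, B2=F, B3=S, B3=E, B4=T, B5=T, B5=F
input #3 (a=6, k=-3): events B1->F, B3->E, B2->F, B4->T, B5->T, B5->T, B5->T, B5->F; covers B1=F, B2=F, B3=E, B4=T, B5=T, B5=F
input #4 (a=6, k=0): events B1->F, B3->E, B2->F, B4->T, B5->T, B5->T, B5->T, B5->F; covers B1=F, B2=F, B3=E, B4=T, B5=T, B5=F
input #5 (a=3, k=-3): events B1->T, B3->E, B2->T, B3->E, B2->T, B3->E, B2->T, B3->E, B2->T, B3->E, B2->T, B3->E, B2->T, B3->E, ...; covers B1=T, B2=T, B2=F, B3=S, B3=E, B4=T, B5=T, B5=F
input #6 (a=3, k=-2): events B1->T, B3->E, B2->T, B3->E, B2->T, B3->E, B2->T, B3->E, B2->T, B3->E, B2->T, B3->E, B2->T, B3->E, ...; covers B1=T, B2=T, B2=F, B3=S, B3=E, B4=F, B5=T, B5=F
input #7 (a=4, k=7): events B1->F, B3->E, B2->F, B4->T, B5->T, B5->T, B5->T, B5->F; covers B1=F, B2=F, B3=E, B4=T, B5=T, B5=F
input #8 (a=7, k=-1): events B1->F, B3->E, B2->F, B4->T, B5->T, B5->T, B5->T, B5->F; covers B1=F, B2=F, B3=E, B4=T, B5=T, B5=F
input #9 (a=5, k=-2): events B1->F, B3->E, B2->F, B4->T, B5->T, B5->T, B5->T, B5->F; covers B1=F, B2=F, B3=E, B4=T, B5=T, B5=F
input #10 (a=5, k=6): events B1->F, B3->E, B2->F, B4->T, B5->T, B5->T, B5->T, B5->F; covers B1=F, B2=F, B3=E, B4=T, B5=T, B5=F
union over the pool: B1=T, B1=F, B2=T, B2=F, B3=S, B3=E, B4=T, B4=F, B5=T, B5=F
uncovered (0 of 10): none

Answer: 0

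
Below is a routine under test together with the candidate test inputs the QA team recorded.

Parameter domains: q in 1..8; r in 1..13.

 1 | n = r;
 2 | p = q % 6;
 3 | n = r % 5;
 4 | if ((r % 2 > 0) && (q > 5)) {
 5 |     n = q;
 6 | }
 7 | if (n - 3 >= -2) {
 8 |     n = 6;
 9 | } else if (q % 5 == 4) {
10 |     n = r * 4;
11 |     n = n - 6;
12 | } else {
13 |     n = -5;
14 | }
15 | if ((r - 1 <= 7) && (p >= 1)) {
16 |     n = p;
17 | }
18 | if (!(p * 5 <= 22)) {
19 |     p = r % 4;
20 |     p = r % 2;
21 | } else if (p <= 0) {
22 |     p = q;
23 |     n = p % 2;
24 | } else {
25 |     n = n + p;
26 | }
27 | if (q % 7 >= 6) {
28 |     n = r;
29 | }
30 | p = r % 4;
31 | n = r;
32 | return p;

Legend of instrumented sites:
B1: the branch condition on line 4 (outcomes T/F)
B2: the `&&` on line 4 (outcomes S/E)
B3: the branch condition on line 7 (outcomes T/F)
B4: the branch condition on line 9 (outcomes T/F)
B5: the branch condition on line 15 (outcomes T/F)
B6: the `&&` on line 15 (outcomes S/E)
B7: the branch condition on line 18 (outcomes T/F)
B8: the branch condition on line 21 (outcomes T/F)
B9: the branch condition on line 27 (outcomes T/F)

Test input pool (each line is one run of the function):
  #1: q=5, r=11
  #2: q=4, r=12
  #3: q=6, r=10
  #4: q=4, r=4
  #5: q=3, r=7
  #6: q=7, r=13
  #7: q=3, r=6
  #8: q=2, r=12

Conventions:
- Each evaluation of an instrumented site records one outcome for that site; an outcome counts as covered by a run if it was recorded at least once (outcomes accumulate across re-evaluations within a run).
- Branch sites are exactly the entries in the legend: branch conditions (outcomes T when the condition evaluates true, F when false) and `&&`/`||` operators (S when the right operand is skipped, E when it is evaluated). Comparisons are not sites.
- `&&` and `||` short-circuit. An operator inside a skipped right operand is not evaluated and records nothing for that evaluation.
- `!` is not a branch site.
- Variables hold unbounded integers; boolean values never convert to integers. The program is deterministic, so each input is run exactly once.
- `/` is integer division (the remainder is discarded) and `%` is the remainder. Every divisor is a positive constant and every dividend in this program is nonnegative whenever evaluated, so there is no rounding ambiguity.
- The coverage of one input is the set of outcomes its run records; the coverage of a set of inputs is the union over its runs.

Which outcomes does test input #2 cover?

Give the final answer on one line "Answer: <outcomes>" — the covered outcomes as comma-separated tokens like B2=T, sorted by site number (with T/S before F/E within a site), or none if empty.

Event log for input #2 (q=4, r=12):
  B2->S, B1->F, B3->T, B6->S, B5->F, B7->F, B8->F, B9->F
distinct outcomes covered: B1=F, B2=S, B3=T, B5=F, B6=S, B7=F, B8=F, B9=F

Answer: B1=F, B2=S, B3=T, B5=F, B6=S, B7=F, B8=F, B9=F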